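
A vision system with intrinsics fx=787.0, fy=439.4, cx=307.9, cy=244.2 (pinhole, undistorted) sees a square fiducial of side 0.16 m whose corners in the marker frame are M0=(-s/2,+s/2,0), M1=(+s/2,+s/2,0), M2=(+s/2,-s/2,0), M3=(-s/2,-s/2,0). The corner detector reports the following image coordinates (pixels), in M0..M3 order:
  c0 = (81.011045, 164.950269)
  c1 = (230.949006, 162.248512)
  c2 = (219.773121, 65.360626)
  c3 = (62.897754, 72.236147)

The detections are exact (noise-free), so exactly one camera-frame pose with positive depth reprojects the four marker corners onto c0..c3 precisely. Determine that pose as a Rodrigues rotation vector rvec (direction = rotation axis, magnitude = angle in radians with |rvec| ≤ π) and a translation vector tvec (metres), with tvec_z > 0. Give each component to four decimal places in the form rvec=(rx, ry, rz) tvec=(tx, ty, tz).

Intrinsics K: fx=787.0, fy=439.4, cx=307.9, cy=244.2
Marker side s = 0.16 m; corners in marker frame (Z=0):
  M0 = (-0.0800, +0.0800, 0)
  M1 = (+0.0800, +0.0800, 0)
  M2 = (+0.0800, -0.0800, 0)
  M3 = (-0.0800, -0.0800, 0)
Detected image corners:
  c0 = (81.011045, 164.950269) px
  c1 = (230.949006, 162.248512) px
  c2 = (219.773121, 65.360626) px
  c3 = (62.897754, 72.236147) px
Planar DLT: solve 8×8 A·h = b for H (H[2,2]=1):
  H  [+919.66137 +137.68010 +147.24461]
  H  [-59.77778 +627.95782 +117.41439]
  H  [-0.25964 +0.30743 +1.00000]
B = K⁻¹H; ‖b₁‖=1.296436, ‖b₂‖=1.296436; λ = 2/(‖b₁‖+‖b₂‖) = 0.771345, sign → tz>0 ⇒ λ=+0.771345
r₁ = λ·B[:,0] = (+0.97972,+0.00636,-0.20027); r₂ = λ·B[:,1] = (+0.04217,+0.97056,+0.23713)
r₃ = r₁×r₂ = (+0.19588,-0.24077,+0.95061); SVD([r₁ r₂ r₃]) → R = UVᵀ:
  R  [+0.97972 +0.04217 +0.19588]
  R  [+0.00636 +0.97056 -0.24077]
  R  [-0.20027 +0.23713 +0.95061]
t = (-0.15746, -0.22257, +0.77135) m
tr R = 2.900893; θ = arccos((tr R − 1)/2) = 0.316128 rad = 18.113°
axis k = ((R−Rᵀ)₃₂, (R−Rᵀ)₁₃, (R−Rᵀ)₂₁) / (2 sinθ) = (+0.768601, +0.637132, -0.057582)
rvec = θ·k = (+0.242976, +0.201415, -0.018203)

rvec=(0.2430, 0.2014, -0.0182) tvec=(-0.1575, -0.2226, 0.7713)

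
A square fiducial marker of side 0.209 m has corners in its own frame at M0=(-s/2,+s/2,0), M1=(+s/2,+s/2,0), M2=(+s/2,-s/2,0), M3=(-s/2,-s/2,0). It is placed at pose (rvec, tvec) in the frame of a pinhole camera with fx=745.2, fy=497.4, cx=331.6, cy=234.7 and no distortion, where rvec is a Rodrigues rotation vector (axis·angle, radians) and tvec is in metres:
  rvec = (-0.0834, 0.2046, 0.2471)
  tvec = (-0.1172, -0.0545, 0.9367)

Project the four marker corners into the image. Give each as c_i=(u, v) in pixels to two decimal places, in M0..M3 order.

c0=(141.86, 246.19) c1=(295.30, 273.53) c2=(338.24, 163.91) c3=(184.73, 141.92)

Intrinsics K: fx=745.2, fy=497.4, cx=331.6, cy=234.7
Marker side s = 0.209 m; corners in marker frame (Z=0):
  M0 = (-0.1045, +0.1045, 0)
  M1 = (+0.1045, +0.1045, 0)
  M2 = (+0.1045, -0.1045, 0)
  M3 = (-0.1045, -0.1045, 0)
rvec = (-0.0834, 0.2046, 0.2471), |rvec| = θ = 0.33147 rad = 18.992°
Rodrigues: sinθ=0.32544, 1−cosθ=0.05444; R = I + sinθ·[k]× + (1−cosθ)·[k]×²:
    [+0.94901 -0.25105 +0.19066]
    [+0.23415 +0.96630 +0.10693]
    [-0.21108 -0.05683 +0.97581]
t = (-0.1172, -0.0545, 0.9367) m
M0: Pc = R·M0+t = (-0.24261, +0.02201, +0.95282); u = 745.2·(-0.24261)/0.95282 + 331.6 = 141.8573, v = 497.4·(+0.02201)/0.95282 + 234.7 = 246.1901
M1: Pc = R·M1+t = (-0.04426, +0.07095, +0.90870); u = 745.2·(-0.04426)/0.90870 + 331.6 = 295.3007, v = 497.4·(+0.07095)/0.90870 + 234.7 = 273.5345
M2: Pc = R·M2+t = (+0.00821, -0.13101, +0.92058); u = 745.2·(+0.00821)/0.92058 + 331.6 = 338.2432, v = 497.4·(-0.13101)/0.92058 + 234.7 = 163.9136
M3: Pc = R·M3+t = (-0.19014, -0.17995, +0.96470); u = 745.2·(-0.19014)/0.96470 + 331.6 = 184.7253, v = 497.4·(-0.17995)/0.96470 + 234.7 = 141.9190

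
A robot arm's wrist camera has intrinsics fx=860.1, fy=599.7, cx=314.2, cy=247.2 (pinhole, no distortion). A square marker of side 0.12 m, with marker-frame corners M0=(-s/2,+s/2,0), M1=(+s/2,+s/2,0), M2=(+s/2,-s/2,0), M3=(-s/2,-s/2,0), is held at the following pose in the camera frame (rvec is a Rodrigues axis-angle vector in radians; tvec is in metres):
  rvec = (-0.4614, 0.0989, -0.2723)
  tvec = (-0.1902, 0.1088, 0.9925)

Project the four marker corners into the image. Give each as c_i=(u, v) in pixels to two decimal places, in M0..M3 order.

c0=(106.55, 357.10) c1=(208.45, 336.54) c2=(190.08, 270.96) c3=(93.66, 290.69)

Intrinsics K: fx=860.1, fy=599.7, cx=314.2, cy=247.2
Marker side s = 0.12 m; corners in marker frame (Z=0):
  M0 = (-0.0600, +0.0600, 0)
  M1 = (+0.0600, +0.0600, 0)
  M2 = (+0.0600, -0.0600, 0)
  M3 = (-0.0600, -0.0600, 0)
rvec = (-0.4614, 0.0989, -0.2723), |rvec| = θ = 0.54481 rad = 31.215°
Rodrigues: sinθ=0.51826, 1−cosθ=0.14477; R = I + sinθ·[k]× + (1−cosθ)·[k]×²:
    [+0.95906 +0.23677 +0.15536]
    [-0.28129 +0.86000 +0.42578]
    [-0.03280 -0.45205 +0.89139]
t = (-0.1902, 0.1088, 0.9925) m
M0: Pc = R·M0+t = (-0.23354, +0.17728, +0.96735); u = 860.1·(-0.23354)/0.96735 + 314.2 = 106.5537, v = 599.7·(+0.17728)/0.96735 + 247.2 = 357.1018
M1: Pc = R·M1+t = (-0.11845, +0.14352, +0.96341); u = 860.1·(-0.11845)/0.96341 + 314.2 = 208.4518, v = 599.7·(+0.14352)/0.96341 + 247.2 = 336.5395
M2: Pc = R·M2+t = (-0.14686, +0.04032, +1.01765); u = 860.1·(-0.14686)/1.01765 + 314.2 = 190.0750, v = 599.7·(+0.04032)/1.01765 + 247.2 = 270.9622
M3: Pc = R·M3+t = (-0.26195, +0.07408, +1.02159); u = 860.1·(-0.26195)/1.02159 + 314.2 = 93.6584, v = 599.7·(+0.07408)/1.02159 + 247.2 = 290.6853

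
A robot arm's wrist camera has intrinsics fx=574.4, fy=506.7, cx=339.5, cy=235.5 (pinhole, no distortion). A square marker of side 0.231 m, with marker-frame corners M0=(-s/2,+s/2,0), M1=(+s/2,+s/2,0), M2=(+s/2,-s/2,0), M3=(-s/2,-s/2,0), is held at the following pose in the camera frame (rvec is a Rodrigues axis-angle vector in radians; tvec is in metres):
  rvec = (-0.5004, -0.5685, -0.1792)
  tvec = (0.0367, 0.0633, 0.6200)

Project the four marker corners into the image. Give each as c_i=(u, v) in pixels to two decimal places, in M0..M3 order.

Intrinsics K: fx=574.4, fy=506.7, cx=339.5, cy=235.5
Marker side s = 0.231 m; corners in marker frame (Z=0):
  M0 = (-0.1155, +0.1155, 0)
  M1 = (+0.1155, +0.1155, 0)
  M2 = (+0.1155, -0.1155, 0)
  M3 = (-0.1155, -0.1155, 0)
rvec = (-0.5004, -0.5685, -0.1792), |rvec| = θ = 0.77827 rad = 44.592°
Rodrigues: sinθ=0.70205, 1−cosθ=0.28787; R = I + sinθ·[k]× + (1−cosθ)·[k]×²:
    [+0.83114 +0.29685 -0.47020]
    [-0.02645 +0.86573 +0.49981]
    [+0.55544 -0.40297 +0.72739]
t = (0.0367, 0.0633, 0.6200) m
M0: Pc = R·M0+t = (-0.02501, +0.16635, +0.50930); u = 574.4·(-0.02501)/0.50930 + 339.5 = 311.2936, v = 506.7·(+0.16635)/0.50930 + 235.5 = 400.9964
M1: Pc = R·M1+t = (+0.16698, +0.16024, +0.63761); u = 574.4·(+0.16698)/0.63761 + 339.5 = 489.9287, v = 506.7·(+0.16024)/0.63761 + 235.5 = 362.8384
M2: Pc = R·M2+t = (+0.09841, -0.03975, +0.73070); u = 574.4·(+0.09841)/0.73070 + 339.5 = 416.8598, v = 506.7·(-0.03975)/0.73070 + 235.5 = 207.9378
M3: Pc = R·M3+t = (-0.09358, -0.03364, +0.60239); u = 574.4·(-0.09358)/0.60239 + 339.5 = 250.2657, v = 506.7·(-0.03364)/0.60239 + 235.5 = 207.2060

c0=(311.29, 401.00) c1=(489.93, 362.84) c2=(416.86, 207.94) c3=(250.27, 207.21)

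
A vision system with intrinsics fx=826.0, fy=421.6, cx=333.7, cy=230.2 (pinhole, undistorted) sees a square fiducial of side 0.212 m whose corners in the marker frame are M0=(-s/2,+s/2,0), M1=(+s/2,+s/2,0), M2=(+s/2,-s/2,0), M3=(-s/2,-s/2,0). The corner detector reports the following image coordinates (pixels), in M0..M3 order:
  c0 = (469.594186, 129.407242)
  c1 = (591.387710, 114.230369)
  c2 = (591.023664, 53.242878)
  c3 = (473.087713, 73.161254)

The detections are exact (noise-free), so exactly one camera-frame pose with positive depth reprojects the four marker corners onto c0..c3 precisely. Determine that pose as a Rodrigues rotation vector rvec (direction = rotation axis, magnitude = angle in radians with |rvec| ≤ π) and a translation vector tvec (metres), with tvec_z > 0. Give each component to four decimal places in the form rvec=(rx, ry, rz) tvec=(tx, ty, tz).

rvec=(-0.2325, 0.6406, -0.0072) tvec=(0.3254, -0.4508, 1.3795)

Intrinsics K: fx=826.0, fy=421.6, cx=333.7, cy=230.2
Marker side s = 0.212 m; corners in marker frame (Z=0):
  M0 = (-0.1060, +0.1060, 0)
  M1 = (+0.1060, +0.1060, 0)
  M2 = (+0.1060, -0.1060, 0)
  M3 = (-0.1060, -0.1060, 0)
Detected image corners:
  c0 = (469.594186, 129.407242) px
  c1 = (591.387710, 114.230369) px
  c2 = (591.023664, 53.242878) px
  c3 = (473.087713, 73.161254) px
Planar DLT: solve 8×8 A·h = b for H (H[2,2]=1):
  H  [+337.50370 -91.41738 +528.56306]
  H  [-122.61541 +261.42465 +92.42012]
  H  [-0.42868 -0.15740 +1.00000]
B = K⁻¹H; ‖b₁‖=0.724885, ‖b₂‖=0.724885; λ = 2/(‖b₁‖+‖b₂‖) = 1.379530, sign → tz>0 ⇒ λ=+1.379530
r₁ = λ·B[:,0] = (+0.80259,-0.07832,-0.59137); r₂ = λ·B[:,1] = (-0.06496,+0.97398,-0.21714)
r₃ = r₁×r₂ = (+0.59299,+0.21269,+0.77661); SVD([r₁ r₂ r₃]) → R = UVᵀ:
  R  [+0.80259 -0.06496 +0.59299]
  R  [-0.07832 +0.97398 +0.21269]
  R  [-0.59137 -0.21714 +0.77661]
t = (+0.32545, -0.45083, +1.37953) m
tr R = 2.553179; θ = arccos((tr R − 1)/2) = 0.681562 rad = 39.051°
axis k = ((R−Rᵀ)₃₂, (R−Rᵀ)₁₃, (R−Rᵀ)₂₁) / (2 sinθ) = (-0.341128, +0.939957, -0.010603)
rvec = θ·k = (-0.232500, +0.640639, -0.007227)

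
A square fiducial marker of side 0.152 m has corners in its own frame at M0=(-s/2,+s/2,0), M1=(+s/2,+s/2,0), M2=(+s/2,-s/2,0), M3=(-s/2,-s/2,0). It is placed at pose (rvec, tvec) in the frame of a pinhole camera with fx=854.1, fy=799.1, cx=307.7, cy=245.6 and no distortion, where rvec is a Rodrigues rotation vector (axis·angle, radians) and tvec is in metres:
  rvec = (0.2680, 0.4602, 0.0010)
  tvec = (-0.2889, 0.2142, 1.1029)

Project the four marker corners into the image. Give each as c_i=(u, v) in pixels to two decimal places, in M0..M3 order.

c0=(47.16, 441.20) c1=(138.09, 460.00) c2=(124.49, 356.33) c3=(31.20, 343.07)

Intrinsics K: fx=854.1, fy=799.1, cx=307.7, cy=245.6
Marker side s = 0.152 m; corners in marker frame (Z=0):
  M0 = (-0.0760, +0.0760, 0)
  M1 = (+0.0760, +0.0760, 0)
  M2 = (+0.0760, -0.0760, 0)
  M3 = (-0.0760, -0.0760, 0)
rvec = (0.2680, 0.4602, 0.0010), |rvec| = θ = 0.53255 rad = 30.513°
Rodrigues: sinθ=0.50773, 1−cosθ=0.13848; R = I + sinθ·[k]× + (1−cosθ)·[k]×²:
    [+0.89659 +0.05927 +0.43888]
    [+0.06118 +0.96493 -0.25529]
    [-0.43862 +0.25574 +0.86152]
t = (-0.2889, 0.2142, 1.1029) m
M0: Pc = R·M0+t = (-0.35254, +0.28289, +1.15567); u = 854.1·(-0.35254)/1.15567 + 307.7 = 47.1578, v = 799.1·(+0.28289)/1.15567 + 245.6 = 441.2037
M1: Pc = R·M1+t = (-0.21625, +0.29218, +1.08900); u = 854.1·(-0.21625)/1.08900 + 307.7 = 138.0919, v = 799.1·(+0.29218)/1.08900 + 245.6 = 460.0023
M2: Pc = R·M2+t = (-0.22526, +0.14551, +1.05013); u = 854.1·(-0.22526)/1.05013 + 307.7 = 124.4864, v = 799.1·(+0.14551)/1.05013 + 245.6 = 356.3302
M3: Pc = R·M3+t = (-0.36155, +0.13622, +1.11680); u = 854.1·(-0.36155)/1.11680 + 307.7 = 31.1995, v = 799.1·(+0.13622)/1.11680 + 245.6 = 343.0662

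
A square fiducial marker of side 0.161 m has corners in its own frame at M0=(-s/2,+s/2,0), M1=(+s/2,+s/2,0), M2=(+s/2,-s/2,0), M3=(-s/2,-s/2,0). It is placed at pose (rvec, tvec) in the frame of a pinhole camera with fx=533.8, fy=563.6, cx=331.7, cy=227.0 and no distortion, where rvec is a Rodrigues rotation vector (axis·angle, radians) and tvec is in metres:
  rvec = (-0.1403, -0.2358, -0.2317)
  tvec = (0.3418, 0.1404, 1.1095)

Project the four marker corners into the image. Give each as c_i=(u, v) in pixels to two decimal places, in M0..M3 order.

Intrinsics K: fx=533.8, fy=563.6, cx=331.7, cy=227.0
Marker side s = 0.161 m; corners in marker frame (Z=0):
  M0 = (-0.0805, +0.0805, 0)
  M1 = (+0.0805, +0.0805, 0)
  M2 = (+0.0805, -0.0805, 0)
  M3 = (-0.0805, -0.0805, 0)
rvec = (-0.1403, -0.2358, -0.2317), |rvec| = θ = 0.35912 rad = 20.576°
Rodrigues: sinθ=0.35145, 1−cosθ=0.06380; R = I + sinθ·[k]× + (1−cosθ)·[k]×²:
    [+0.94594 +0.24312 -0.21468]
    [-0.21039 +0.96371 +0.16433]
    [+0.24684 -0.11028 +0.96276]
t = (0.3418, 0.1404, 1.1095) m
M0: Pc = R·M0+t = (+0.28522, +0.23491, +1.08075); u = 533.8·(+0.28522)/1.08075 + 331.7 = 472.5758, v = 563.6·(+0.23491)/1.08075 + 227.0 = 349.5054
M1: Pc = R·M1+t = (+0.43752, +0.20104, +1.12049); u = 533.8·(+0.43752)/1.12049 + 331.7 = 540.1329, v = 563.6·(+0.20104)/1.12049 + 227.0 = 328.1228
M2: Pc = R·M2+t = (+0.39838, +0.04589, +1.13825); u = 533.8·(+0.39838)/1.13825 + 331.7 = 518.5256, v = 563.6·(+0.04589)/1.13825 + 227.0 = 249.7200
M3: Pc = R·M3+t = (+0.24608, +0.07976, +1.09851); u = 533.8·(+0.24608)/1.09851 + 331.7 = 451.2787, v = 563.6·(+0.07976)/1.09851 + 227.0 = 267.9205

c0=(472.58, 349.51) c1=(540.13, 328.12) c2=(518.53, 249.72) c3=(451.28, 267.92)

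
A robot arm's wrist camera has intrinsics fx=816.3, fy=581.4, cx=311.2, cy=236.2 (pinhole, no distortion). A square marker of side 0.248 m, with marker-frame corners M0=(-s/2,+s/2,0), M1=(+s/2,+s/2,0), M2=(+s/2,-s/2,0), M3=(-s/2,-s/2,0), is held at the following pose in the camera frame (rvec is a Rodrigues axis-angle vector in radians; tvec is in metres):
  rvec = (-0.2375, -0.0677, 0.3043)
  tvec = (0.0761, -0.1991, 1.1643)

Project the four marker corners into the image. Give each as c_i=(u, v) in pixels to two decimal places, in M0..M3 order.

c0=(255.07, 173.47) c1=(424.78, 212.46) c2=(467.88, 102.15) c3=(306.98, 64.42)

Intrinsics K: fx=816.3, fy=581.4, cx=311.2, cy=236.2
Marker side s = 0.248 m; corners in marker frame (Z=0):
  M0 = (-0.1240, +0.1240, 0)
  M1 = (+0.1240, +0.1240, 0)
  M2 = (+0.1240, -0.1240, 0)
  M3 = (-0.1240, -0.1240, 0)
rvec = (-0.2375, -0.0677, 0.3043), |rvec| = θ = 0.39190 rad = 22.454°
Rodrigues: sinθ=0.38195, 1−cosθ=0.07582; R = I + sinθ·[k]× + (1−cosθ)·[k]×²:
    [+0.95203 -0.28863 -0.10166]
    [+0.30451 +0.92645 +0.22130]
    [+0.03030 -0.24164 +0.96989]
t = (0.0761, -0.1991, 1.1643) m
M0: Pc = R·M0+t = (-0.07774, -0.12198, +1.13058); u = 816.3·(-0.07774)/1.13058 + 311.2 = 255.0688, v = 581.4·(-0.12198)/1.13058 + 236.2 = 173.4721
M1: Pc = R·M1+t = (+0.15836, -0.04646, +1.13809); u = 816.3·(+0.15836)/1.13809 + 311.2 = 424.7846, v = 581.4·(-0.04646)/1.13809 + 236.2 = 212.4648
M2: Pc = R·M2+t = (+0.22994, -0.27622, +1.19802); u = 816.3·(+0.22994)/1.19802 + 311.2 = 467.8764, v = 581.4·(-0.27622)/1.19802 + 236.2 = 102.1501
M3: Pc = R·M3+t = (-0.00616, -0.35174, +1.19051); u = 816.3·(-0.00616)/1.19051 + 311.2 = 306.9756, v = 581.4·(-0.35174)/1.19051 + 236.2 = 64.4237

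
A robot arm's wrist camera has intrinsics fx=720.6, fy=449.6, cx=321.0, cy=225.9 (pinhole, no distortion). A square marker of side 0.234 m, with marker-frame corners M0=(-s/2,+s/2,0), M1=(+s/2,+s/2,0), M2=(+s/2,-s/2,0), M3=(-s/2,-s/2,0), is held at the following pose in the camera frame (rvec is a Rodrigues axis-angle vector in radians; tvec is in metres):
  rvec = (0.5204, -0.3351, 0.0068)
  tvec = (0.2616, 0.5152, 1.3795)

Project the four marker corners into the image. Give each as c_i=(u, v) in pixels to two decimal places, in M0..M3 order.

c0=(393.26, 427.00) c1=(497.85, 411.34) c2=(523.93, 359.64) c3=(411.57, 373.72)

Intrinsics K: fx=720.6, fy=449.6, cx=321.0, cy=225.9
Marker side s = 0.234 m; corners in marker frame (Z=0):
  M0 = (-0.1170, +0.1170, 0)
  M1 = (+0.1170, +0.1170, 0)
  M2 = (+0.1170, -0.1170, 0)
  M3 = (-0.1170, -0.1170, 0)
rvec = (0.5204, -0.3351, 0.0068), |rvec| = θ = 0.61899 rad = 35.466°
Rodrigues: sinθ=0.58022, 1−cosθ=0.18554; R = I + sinθ·[k]× + (1−cosθ)·[k]×²:
    [+0.94560 -0.09082 -0.31239]
    [-0.07807 +0.86884 -0.48890]
    [+0.31582 +0.48670 +0.81448]
t = (0.2616, 0.5152, 1.3795) m
M0: Pc = R·M0+t = (+0.14034, +0.62599, +1.39949); u = 720.6·(+0.14034)/1.39949 + 321.0 = 393.2606, v = 449.6·(+0.62599)/1.39949 + 225.9 = 427.0046
M1: Pc = R·M1+t = (+0.36161, +0.60772, +1.47339); u = 720.6·(+0.36161)/1.47339 + 321.0 = 497.8542, v = 449.6·(+0.60772)/1.47339 + 225.9 = 411.3431
M2: Pc = R·M2+t = (+0.38286, +0.40441, +1.35951); u = 720.6·(+0.38286)/1.35951 + 321.0 = 523.9336, v = 449.6·(+0.40441)/1.35951 + 225.9 = 359.6422
M3: Pc = R·M3+t = (+0.16159, +0.42268, +1.28561); u = 720.6·(+0.16159)/1.28561 + 321.0 = 411.5737, v = 449.6·(+0.42268)/1.28561 + 225.9 = 373.7190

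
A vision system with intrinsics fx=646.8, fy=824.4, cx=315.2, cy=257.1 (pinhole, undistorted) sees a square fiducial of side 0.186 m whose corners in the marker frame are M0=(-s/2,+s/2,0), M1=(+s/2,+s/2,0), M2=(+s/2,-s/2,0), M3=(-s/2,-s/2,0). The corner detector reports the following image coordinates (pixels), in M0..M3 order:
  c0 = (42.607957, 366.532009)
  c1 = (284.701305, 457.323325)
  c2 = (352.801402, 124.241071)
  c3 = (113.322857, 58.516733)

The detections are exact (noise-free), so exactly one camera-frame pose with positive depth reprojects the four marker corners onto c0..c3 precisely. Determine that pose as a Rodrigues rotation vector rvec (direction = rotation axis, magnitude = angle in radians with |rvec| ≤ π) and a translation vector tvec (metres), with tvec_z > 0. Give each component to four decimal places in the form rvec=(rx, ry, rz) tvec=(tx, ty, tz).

rvec=(-0.0995, 0.1657, 0.2485) tvec=(-0.0861, -0.0052, 0.4618)

Intrinsics K: fx=646.8, fy=824.4, cx=315.2, cy=257.1
Marker side s = 0.186 m; corners in marker frame (Z=0):
  M0 = (-0.0930, +0.0930, 0)
  M1 = (+0.0930, +0.0930, 0)
  M2 = (+0.0930, -0.0930, 0)
  M3 = (-0.0930, -0.0930, 0)
Detected image corners:
  c0 = (42.607957, 366.532009) px
  c1 = (284.701305, 457.323325) px
  c2 = (352.801402, 124.241071) px
  c3 = (113.322857, 58.516733) px
Planar DLT: solve 8×8 A·h = b for H (H[2,2]=1):
  H  [+1219.16685 -406.68497 +194.65106]
  H  [+324.19410 +1678.78287 +247.77171]
  H  [-0.37947 -0.16777 +1.00000]
B = K⁻¹H; ‖b₁‖=2.165638, ‖b₂‖=2.165638; λ = 2/(‖b₁‖+‖b₂‖) = 0.461758, sign → tz>0 ⇒ λ=+0.461758
r₁ = λ·B[:,0] = (+0.95577,+0.23623,-0.17522); r₂ = λ·B[:,1] = (-0.25258,+0.96447,-0.07747)
r₃ = r₁×r₂ = (+0.15070,+0.11830,+0.98148); SVD([r₁ r₂ r₃]) → R = UVᵀ:
  R  [+0.95577 -0.25258 +0.15070]
  R  [+0.23623 +0.96447 +0.11830]
  R  [-0.17522 -0.07747 +0.98148]
t = (-0.08606, -0.00522, +0.46176) m
tr R = 2.901712; θ = arccos((tr R − 1)/2) = 0.314808 rad = 18.037°
axis k = ((R−Rᵀ)₃₂, (R−Rᵀ)₁₃, (R−Rᵀ)₂₁) / (2 sinθ) = (-0.316130, +0.526303, +0.789346)
rvec = θ·k = (-0.099520, +0.165684, +0.248492)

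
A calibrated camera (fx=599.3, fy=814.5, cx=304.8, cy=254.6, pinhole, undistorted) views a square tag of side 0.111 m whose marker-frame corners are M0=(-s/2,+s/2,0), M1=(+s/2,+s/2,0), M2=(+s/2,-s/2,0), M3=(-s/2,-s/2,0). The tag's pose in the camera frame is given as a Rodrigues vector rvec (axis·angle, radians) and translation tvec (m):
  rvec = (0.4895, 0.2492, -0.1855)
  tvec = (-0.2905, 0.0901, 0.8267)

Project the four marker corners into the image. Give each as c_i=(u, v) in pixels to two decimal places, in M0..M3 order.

c0=(76.34, 390.54) c1=(143.73, 383.04) c2=(113.89, 291.41) c3=(43.61, 302.84)

Intrinsics K: fx=599.3, fy=814.5, cx=304.8, cy=254.6
Marker side s = 0.111 m; corners in marker frame (Z=0):
  M0 = (-0.0555, +0.0555, 0)
  M1 = (+0.0555, +0.0555, 0)
  M2 = (+0.0555, -0.0555, 0)
  M3 = (-0.0555, -0.0555, 0)
rvec = (0.4895, 0.2492, -0.1855), |rvec| = θ = 0.57976 rad = 33.218°
Rodrigues: sinθ=0.54782, 1−cosθ=0.16341; R = I + sinθ·[k]× + (1−cosθ)·[k]×²:
    [+0.95308 +0.23458 +0.19133]
    [-0.11598 +0.86678 -0.48501]
    [-0.27962 +0.44006 +0.85332]
t = (-0.2905, 0.0901, 0.8267) m
M0: Pc = R·M0+t = (-0.33038, +0.14464, +0.86664); u = 599.3·(-0.33038)/0.86664 + 304.8 = 76.3381, v = 814.5·(+0.14464)/0.86664 + 254.6 = 390.5408
M1: Pc = R·M1+t = (-0.22458, +0.13177, +0.83560); u = 599.3·(-0.22458)/0.83560 + 304.8 = 143.7268, v = 814.5·(+0.13177)/0.83560 + 254.6 = 383.0416
M2: Pc = R·M2+t = (-0.25062, +0.03556, +0.78676); u = 599.3·(-0.25062)/0.78676 + 304.8 = 113.8917, v = 814.5·(+0.03556)/0.78676 + 254.6 = 291.4104
M3: Pc = R·M3+t = (-0.35642, +0.04843, +0.81780); u = 599.3·(-0.35642)/0.81780 + 304.8 = 43.6102, v = 814.5·(+0.04843)/0.81780 + 254.6 = 302.8351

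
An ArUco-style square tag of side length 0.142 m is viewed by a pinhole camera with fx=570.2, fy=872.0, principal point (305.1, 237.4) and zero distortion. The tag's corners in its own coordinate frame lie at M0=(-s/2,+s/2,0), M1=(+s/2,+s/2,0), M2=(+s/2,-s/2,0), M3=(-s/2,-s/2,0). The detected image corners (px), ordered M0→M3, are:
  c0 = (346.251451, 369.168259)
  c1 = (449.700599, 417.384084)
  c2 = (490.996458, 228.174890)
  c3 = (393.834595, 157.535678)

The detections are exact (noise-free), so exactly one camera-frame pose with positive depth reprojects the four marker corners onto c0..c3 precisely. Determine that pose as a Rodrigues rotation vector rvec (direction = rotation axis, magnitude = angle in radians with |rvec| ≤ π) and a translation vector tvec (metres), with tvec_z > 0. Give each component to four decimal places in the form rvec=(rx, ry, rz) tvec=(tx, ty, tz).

Intrinsics K: fx=570.2, fy=872.0, cx=305.1, cy=237.4
Marker side s = 0.142 m; corners in marker frame (Z=0):
  M0 = (-0.0710, +0.0710, 0)
  M1 = (+0.0710, +0.0710, 0)
  M2 = (+0.0710, -0.0710, 0)
  M3 = (-0.0710, -0.0710, 0)
Detected image corners:
  c0 = (346.251451, 369.168259) px
  c1 = (449.700599, 417.384084) px
  c2 = (490.996458, 228.174890) px
  c3 = (393.834595, 157.535678) px
Planar DLT: solve 8×8 A·h = b for H (H[2,2]=1):
  H  [+1047.48965 -345.97575 +423.21631]
  H  [+656.96001 +1382.94104 +294.19825]
  H  [+0.81210 -0.08162 +1.00000]
B = K⁻¹H; ‖b₁‖=1.705849, ‖b₂‖=1.705849; λ = 2/(‖b₁‖+‖b₂‖) = 0.586219, sign → tz>0 ⇒ λ=+0.586219
r₁ = λ·B[:,0] = (+0.82218,+0.31205,+0.47607); r₂ = λ·B[:,1] = (-0.33009,+0.94274,-0.04785)
r₃ = r₁×r₂ = (-0.46374,-0.11781,+0.87811); SVD([r₁ r₂ r₃]) → R = UVᵀ:
  R  [+0.82218 -0.33009 -0.46374]
  R  [+0.31205 +0.94274 -0.11781]
  R  [+0.47607 -0.04785 +0.87811]
t = (+0.12143, +0.03818, +0.58622) m
tr R = 2.643025; θ = arccos((tr R − 1)/2) = 0.606738 rad = 34.764°
axis k = ((R−Rᵀ)₃₂, (R−Rᵀ)₁₃, (R−Rᵀ)₂₁) / (2 sinθ) = (+0.061344, -0.824115, +0.563090)
rvec = θ·k = (+0.037220, -0.500022, +0.341648)

rvec=(0.0372, -0.5000, 0.3416) tvec=(0.1214, 0.0382, 0.5862)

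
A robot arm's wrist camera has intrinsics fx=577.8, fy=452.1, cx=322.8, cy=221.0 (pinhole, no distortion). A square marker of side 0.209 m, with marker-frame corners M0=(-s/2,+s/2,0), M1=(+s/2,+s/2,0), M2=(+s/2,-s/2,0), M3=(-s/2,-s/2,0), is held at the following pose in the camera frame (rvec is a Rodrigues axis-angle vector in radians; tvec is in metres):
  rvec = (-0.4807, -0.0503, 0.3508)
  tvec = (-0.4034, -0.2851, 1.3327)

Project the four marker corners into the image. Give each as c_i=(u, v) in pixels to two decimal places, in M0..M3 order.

Intrinsics K: fx=577.8, fy=452.1, cx=322.8, cy=221.0
Marker side s = 0.209 m; corners in marker frame (Z=0):
  M0 = (-0.1045, +0.1045, 0)
  M1 = (+0.1045, +0.1045, 0)
  M2 = (+0.1045, -0.1045, 0)
  M3 = (-0.1045, -0.1045, 0)
rvec = (-0.4807, -0.0503, 0.3508), |rvec| = θ = 0.59721 rad = 34.218°
Rodrigues: sinθ=0.56234, 1−cosθ=0.17309; R = I + sinθ·[k]× + (1−cosθ)·[k]×²:
    [+0.93905 -0.31858 -0.12920]
    [+0.34205 +0.82813 +0.44407]
    [-0.03448 -0.46119 +0.88663]
t = (-0.4034, -0.2851, 1.3327) m
M0: Pc = R·M0+t = (-0.53482, -0.23430, +1.28811); u = 577.8·(-0.53482)/1.28811 + 322.8 = 82.8975, v = 452.1·(-0.23430)/1.28811 + 221.0 = 138.7639
M1: Pc = R·M1+t = (-0.33856, -0.16282, +1.28090); u = 577.8·(-0.33856)/1.28090 + 322.8 = 170.0791, v = 452.1·(-0.16282)/1.28090 + 221.0 = 163.5335
M2: Pc = R·M2+t = (-0.27198, -0.33590, +1.37729); u = 577.8·(-0.27198)/1.37729 + 322.8 = 208.7003, v = 452.1·(-0.33590)/1.37729 + 221.0 = 110.7413
M3: Pc = R·M3+t = (-0.46824, -0.40738, +1.38450); u = 577.8·(-0.46824)/1.38450 + 322.8 = 127.3873, v = 452.1·(-0.40738)/1.38450 + 221.0 = 87.9709

c0=(82.90, 138.76) c1=(170.08, 163.53) c2=(208.70, 110.74) c3=(127.39, 87.97)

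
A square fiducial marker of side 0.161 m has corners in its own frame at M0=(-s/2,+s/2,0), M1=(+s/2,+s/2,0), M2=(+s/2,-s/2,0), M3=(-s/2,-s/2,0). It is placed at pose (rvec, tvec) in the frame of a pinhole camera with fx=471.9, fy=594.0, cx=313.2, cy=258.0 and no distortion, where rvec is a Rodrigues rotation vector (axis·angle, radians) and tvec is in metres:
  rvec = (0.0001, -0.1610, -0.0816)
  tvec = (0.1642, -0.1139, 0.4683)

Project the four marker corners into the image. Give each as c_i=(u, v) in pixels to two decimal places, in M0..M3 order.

Intrinsics K: fx=471.9, fy=594.0, cx=313.2, cy=258.0
Marker side s = 0.161 m; corners in marker frame (Z=0):
  M0 = (-0.0805, +0.0805, 0)
  M1 = (+0.0805, +0.0805, 0)
  M2 = (+0.0805, -0.0805, 0)
  M3 = (-0.0805, -0.0805, 0)
rvec = (0.0001, -0.1610, -0.0816), |rvec| = θ = 0.18050 rad = 10.342°
Rodrigues: sinθ=0.17952, 1−cosθ=0.01625; R = I + sinθ·[k]× + (1−cosθ)·[k]×²:
    [+0.98375 +0.08115 -0.16013]
    [-0.08117 +0.99668 +0.00645]
    [+0.16012 +0.00665 +0.98707]
t = (0.1642, -0.1139, 0.4683) m
M0: Pc = R·M0+t = (+0.09154, -0.02713, +0.45595); u = 471.9·(+0.09154)/0.45595 + 313.2 = 407.9435, v = 594.0·(-0.02713)/0.45595 + 258.0 = 222.6509
M1: Pc = R·M1+t = (+0.24992, -0.04020, +0.48173); u = 471.9·(+0.24992)/0.48173 + 313.2 = 558.0273, v = 594.0·(-0.04020)/0.48173 + 258.0 = 208.4293
M2: Pc = R·M2+t = (+0.23686, -0.20067, +0.48065); u = 471.9·(+0.23686)/0.48065 + 313.2 = 545.7456, v = 594.0·(-0.20067)/0.48065 + 258.0 = 10.0133
M3: Pc = R·M3+t = (+0.07848, -0.18760, +0.45487); u = 471.9·(+0.07848)/0.45487 + 313.2 = 394.6124, v = 594.0·(-0.18760)/0.45487 + 258.0 = 13.0232

c0=(407.94, 222.65) c1=(558.03, 208.43) c2=(545.75, 10.01) c3=(394.61, 13.02)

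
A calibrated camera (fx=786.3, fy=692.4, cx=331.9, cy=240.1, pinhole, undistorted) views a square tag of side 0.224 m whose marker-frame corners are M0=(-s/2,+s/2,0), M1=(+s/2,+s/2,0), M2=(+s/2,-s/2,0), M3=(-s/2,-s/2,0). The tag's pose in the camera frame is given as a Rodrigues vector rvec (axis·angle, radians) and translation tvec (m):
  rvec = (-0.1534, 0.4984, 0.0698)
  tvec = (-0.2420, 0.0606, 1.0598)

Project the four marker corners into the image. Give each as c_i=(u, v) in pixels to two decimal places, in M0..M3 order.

Intrinsics K: fx=786.3, fy=692.4, cx=331.9, cy=240.1
Marker side s = 0.224 m; corners in marker frame (Z=0):
  M0 = (-0.1120, +0.1120, 0)
  M1 = (+0.1120, +0.1120, 0)
  M2 = (+0.1120, -0.1120, 0)
  M3 = (-0.1120, -0.1120, 0)
rvec = (-0.1534, 0.4984, 0.0698), |rvec| = θ = 0.52612 rad = 30.145°
Rodrigues: sinθ=0.50219, 1−cosθ=0.13524; R = I + sinθ·[k]× + (1−cosθ)·[k]×²:
    [+0.87626 -0.10398 +0.47049]
    [+0.02927 +0.98612 +0.16342]
    [-0.48095 -0.12942 +0.86714]
t = (-0.2420, 0.0606, 1.0598) m
M0: Pc = R·M0+t = (-0.35179, +0.16777, +1.09917); u = 786.3·(-0.35179)/1.09917 + 331.9 = 80.2472, v = 692.4·(+0.16777)/1.09917 + 240.1 = 345.7816
M1: Pc = R·M1+t = (-0.15550, +0.17432, +0.99144); u = 786.3·(-0.15550)/0.99144 + 331.9 = 208.5707, v = 692.4·(+0.17432)/0.99144 + 240.1 = 361.8444
M2: Pc = R·M2+t = (-0.13221, -0.04657, +1.02043); u = 786.3·(-0.13221)/1.02043 + 331.9 = 230.0216, v = 692.4·(-0.04657)/1.02043 + 240.1 = 208.5022
M3: Pc = R·M3+t = (-0.32850, -0.05312, +1.12816); u = 786.3·(-0.32850)/1.12816 + 331.9 = 102.9473, v = 692.4·(-0.05312)/1.12816 + 240.1 = 207.4956

c0=(80.25, 345.78) c1=(208.57, 361.84) c2=(230.02, 208.50) c3=(102.95, 207.50)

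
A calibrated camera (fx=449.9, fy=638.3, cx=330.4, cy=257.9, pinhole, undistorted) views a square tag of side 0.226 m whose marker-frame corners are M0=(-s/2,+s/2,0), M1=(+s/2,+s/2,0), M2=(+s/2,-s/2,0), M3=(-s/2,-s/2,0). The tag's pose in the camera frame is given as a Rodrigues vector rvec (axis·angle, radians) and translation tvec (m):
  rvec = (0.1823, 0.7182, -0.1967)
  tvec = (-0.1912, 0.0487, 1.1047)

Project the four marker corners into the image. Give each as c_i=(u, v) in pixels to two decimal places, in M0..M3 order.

c0=(237.02, 349.48) c1=(295.43, 346.71) c2=(270.68, 211.83) c3=(214.36, 232.04)

Intrinsics K: fx=449.9, fy=638.3, cx=330.4, cy=257.9
Marker side s = 0.226 m; corners in marker frame (Z=0):
  M0 = (-0.1130, +0.1130, 0)
  M1 = (+0.1130, +0.1130, 0)
  M2 = (+0.1130, -0.1130, 0)
  M3 = (-0.1130, -0.1130, 0)
rvec = (0.1823, 0.7182, -0.1967), |rvec| = θ = 0.76664 rad = 43.925°
Rodrigues: sinθ=0.69372, 1−cosθ=0.27975; R = I + sinθ·[k]× + (1−cosθ)·[k]×²:
    [+0.73606 +0.24031 +0.63282]
    [-0.11567 +0.96577 -0.23220]
    [-0.66695 +0.09772 +0.73866]
t = (-0.1912, 0.0487, 1.1047) m
M0: Pc = R·M0+t = (-0.24722, +0.17090, +1.19111); u = 449.9·(-0.24722)/1.19111 + 330.4 = 237.0211, v = 638.3·(+0.17090)/1.19111 + 257.9 = 349.4844
M1: Pc = R·M1+t = (-0.08087, +0.14476, +1.04038); u = 449.9·(-0.08087)/1.04038 + 330.4 = 295.4288, v = 638.3·(+0.14476)/1.04038 + 257.9 = 346.7147
M2: Pc = R·M2+t = (-0.13518, -0.07350, +1.01829); u = 449.9·(-0.13518)/1.01829 + 330.4 = 270.6751, v = 638.3·(-0.07350)/1.01829 + 257.9 = 211.8263
M3: Pc = R·M3+t = (-0.30153, -0.04736, +1.16902); u = 449.9·(-0.30153)/1.16902 + 330.4 = 214.3557, v = 638.3·(-0.04736)/1.16902 + 257.9 = 232.0405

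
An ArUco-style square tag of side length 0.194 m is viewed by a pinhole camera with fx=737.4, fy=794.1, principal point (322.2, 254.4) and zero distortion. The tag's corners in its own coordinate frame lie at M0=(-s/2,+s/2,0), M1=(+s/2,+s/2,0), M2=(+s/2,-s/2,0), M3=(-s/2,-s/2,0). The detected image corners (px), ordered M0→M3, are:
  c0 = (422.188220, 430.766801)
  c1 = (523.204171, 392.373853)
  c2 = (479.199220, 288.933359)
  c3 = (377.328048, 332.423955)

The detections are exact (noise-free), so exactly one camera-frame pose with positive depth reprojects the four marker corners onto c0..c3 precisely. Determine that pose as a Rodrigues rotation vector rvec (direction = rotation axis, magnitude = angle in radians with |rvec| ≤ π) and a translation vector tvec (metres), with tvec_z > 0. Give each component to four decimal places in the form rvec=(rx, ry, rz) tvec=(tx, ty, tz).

rvec=(0.2357, 0.2319, -0.4322) tvec=(0.2268, 0.1780, 1.3111)

Intrinsics K: fx=737.4, fy=794.1, cx=322.2, cy=254.4
Marker side s = 0.194 m; corners in marker frame (Z=0):
  M0 = (-0.0970, +0.0970, 0)
  M1 = (+0.0970, +0.0970, 0)
  M2 = (+0.0970, -0.0970, 0)
  M3 = (-0.0970, -0.0970, 0)
Detected image corners:
  c0 = (422.188220, 430.766801) px
  c1 = (523.204171, 392.373853) px
  c2 = (479.199220, 288.933359) px
  c3 = (377.328048, 332.423955) px
Planar DLT: solve 8×8 A·h = b for H (H[2,2]=1):
  H  [+430.00334 +289.33270 +449.75383]
  H  [-285.32069 +568.10031 +362.18837]
  H  [-0.20616 +0.13376 +1.00000]
B = K⁻¹H; ‖b₁‖=0.762707, ‖b₂‖=0.762707; λ = 2/(‖b₁‖+‖b₂‖) = 1.311120, sign → tz>0 ⇒ λ=+1.311120
r₁ = λ·B[:,0] = (+0.88267,-0.38449,-0.27031); r₂ = λ·B[:,1] = (+0.43782,+0.88179,+0.17537)
r₃ = r₁×r₂ = (+0.17093,-0.27314,+0.94667); SVD([r₁ r₂ r₃]) → R = UVᵀ:
  R  [+0.88267 +0.43782 +0.17093]
  R  [-0.38449 +0.88179 -0.27314]
  R  [-0.27031 +0.17537 +0.94667]
t = (+0.22679, +0.17797, +1.31112) m
tr R = 2.711130; θ = arccos((tr R − 1)/2) = 0.544155 rad = 31.178°
axis k = ((R−Rᵀ)₃₂, (R−Rᵀ)₁₃, (R−Rᵀ)₂₁) / (2 sinθ) = (+0.433180, +0.426151, -0.794198)
rvec = θ·k = (+0.235717, +0.231892, -0.432167)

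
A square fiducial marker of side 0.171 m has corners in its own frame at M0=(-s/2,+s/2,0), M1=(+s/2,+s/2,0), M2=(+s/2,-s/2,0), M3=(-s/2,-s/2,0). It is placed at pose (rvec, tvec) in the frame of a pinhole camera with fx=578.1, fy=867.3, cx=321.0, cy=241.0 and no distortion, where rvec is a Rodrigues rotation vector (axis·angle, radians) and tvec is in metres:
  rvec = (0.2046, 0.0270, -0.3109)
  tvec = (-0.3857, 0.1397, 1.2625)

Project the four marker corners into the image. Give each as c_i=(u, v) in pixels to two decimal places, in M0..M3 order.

Intrinsics K: fx=578.1, fy=867.3, cx=321.0, cy=241.0
Marker side s = 0.171 m; corners in marker frame (Z=0):
  M0 = (-0.0855, +0.0855, 0)
  M1 = (+0.0855, +0.0855, 0)
  M2 = (+0.0855, -0.0855, 0)
  M3 = (-0.0855, -0.0855, 0)
rvec = (0.2046, 0.0270, -0.3109), |rvec| = θ = 0.37316 rad = 21.381°
Rodrigues: sinθ=0.36456, 1−cosθ=0.06882; R = I + sinθ·[k]× + (1−cosθ)·[k]×²:
    [+0.95187 +0.30646 -0.00506]
    [-0.30100 +0.93154 -0.20403]
    [-0.05782 +0.19574 +0.97895]
t = (-0.3857, 0.1397, 1.2625) m
M0: Pc = R·M0+t = (-0.44088, +0.24508, +1.28418); u = 578.1·(-0.44088)/1.28418 + 321.0 = 122.5277, v = 867.3·(+0.24508)/1.28418 + 241.0 = 406.5222
M1: Pc = R·M1+t = (-0.27811, +0.19361, +1.27429); u = 578.1·(-0.27811)/1.27429 + 321.0 = 194.8305, v = 867.3·(+0.19361)/1.27429 + 241.0 = 372.7740
M2: Pc = R·M2+t = (-0.33052, +0.03432, +1.24082); u = 578.1·(-0.33052)/1.24082 + 321.0 = 167.0113, v = 867.3·(+0.03432)/1.24082 + 241.0 = 264.9870
M3: Pc = R·M3+t = (-0.49329, +0.08579, +1.25071); u = 578.1·(-0.49329)/1.25071 + 321.0 = 92.9935, v = 867.3·(+0.08579)/1.25071 + 241.0 = 300.4903

c0=(122.53, 406.52) c1=(194.83, 372.77) c2=(167.01, 264.99) c3=(92.99, 300.49)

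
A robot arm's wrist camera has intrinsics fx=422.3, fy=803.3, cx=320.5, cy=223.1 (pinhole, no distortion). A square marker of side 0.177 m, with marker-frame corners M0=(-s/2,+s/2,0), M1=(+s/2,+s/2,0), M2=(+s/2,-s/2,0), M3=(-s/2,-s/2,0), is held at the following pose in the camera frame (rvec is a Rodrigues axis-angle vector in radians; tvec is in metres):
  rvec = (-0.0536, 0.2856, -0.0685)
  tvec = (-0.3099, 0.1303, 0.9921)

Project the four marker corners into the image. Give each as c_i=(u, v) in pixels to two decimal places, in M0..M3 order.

c0=(157.93, 401.91) c1=(223.96, 400.01) c2=(220.45, 252.40) c3=(155.31, 261.43)

Intrinsics K: fx=422.3, fy=803.3, cx=320.5, cy=223.1
Marker side s = 0.177 m; corners in marker frame (Z=0):
  M0 = (-0.0885, +0.0885, 0)
  M1 = (+0.0885, +0.0885, 0)
  M2 = (+0.0885, -0.0885, 0)
  M3 = (-0.0885, -0.0885, 0)
rvec = (-0.0536, 0.2856, -0.0685), |rvec| = θ = 0.29855 rad = 17.106°
Rodrigues: sinθ=0.29414, 1−cosθ=0.04424; R = I + sinθ·[k]× + (1−cosθ)·[k]×²:
    [+0.95719 +0.05989 +0.28320]
    [-0.07508 +0.99625 +0.04310]
    [-0.27955 -0.06252 +0.95809]
t = (-0.3099, 0.1303, 0.9921) m
M0: Pc = R·M0+t = (-0.38931, +0.22511, +1.01131); u = 422.3·(-0.38931)/1.01131 + 320.5 = 157.9322, v = 803.3·(+0.22511)/1.01131 + 223.1 = 401.9111
M1: Pc = R·M1+t = (-0.21989, +0.21182, +0.96183); u = 422.3·(-0.21989)/0.96183 + 320.5 = 223.9557, v = 803.3·(+0.21182)/0.96183 + 223.1 = 400.0105
M2: Pc = R·M2+t = (-0.23049, +0.03549, +0.97289); u = 422.3·(-0.23049)/0.97289 + 320.5 = 220.4524, v = 803.3·(+0.03549)/0.97289 + 223.1 = 252.4013
M3: Pc = R·M3+t = (-0.39991, +0.04878, +1.02237); u = 422.3·(-0.39991)/1.02237 + 320.5 = 155.3131, v = 803.3·(+0.04878)/1.02237 + 223.1 = 261.4253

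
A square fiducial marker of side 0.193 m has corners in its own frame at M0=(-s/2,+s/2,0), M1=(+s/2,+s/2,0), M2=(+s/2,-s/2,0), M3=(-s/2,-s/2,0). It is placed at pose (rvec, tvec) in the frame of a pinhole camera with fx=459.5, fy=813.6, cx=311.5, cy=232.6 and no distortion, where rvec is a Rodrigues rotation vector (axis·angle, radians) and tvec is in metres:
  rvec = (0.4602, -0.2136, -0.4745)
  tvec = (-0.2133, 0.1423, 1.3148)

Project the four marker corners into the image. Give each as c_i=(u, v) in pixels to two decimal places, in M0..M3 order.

c0=(223.24, 392.31) c1=(280.72, 334.68) c2=(251.46, 244.89) c3=(189.40, 305.42)

Intrinsics K: fx=459.5, fy=813.6, cx=311.5, cy=232.6
Marker side s = 0.193 m; corners in marker frame (Z=0):
  M0 = (-0.0965, +0.0965, 0)
  M1 = (+0.0965, +0.0965, 0)
  M2 = (+0.0965, -0.0965, 0)
  M3 = (-0.0965, -0.0965, 0)
rvec = (0.4602, -0.2136, -0.4745), |rvec| = θ = 0.69466 rad = 39.801°
Rodrigues: sinθ=0.64013, 1−cosθ=0.23173; R = I + sinθ·[k]× + (1−cosθ)·[k]×²:
    [+0.86997 +0.39004 -0.30169]
    [-0.48445 +0.79018 -0.37540]
    [+0.09197 +0.47274 +0.87639]
t = (-0.2133, 0.1423, 1.3148) m
M0: Pc = R·M0+t = (-0.25961, +0.26530, +1.35154); u = 459.5·(-0.25961)/1.35154 + 311.5 = 223.2364, v = 813.6·(+0.26530)/1.35154 + 232.6 = 392.3058
M1: Pc = R·M1+t = (-0.09171, +0.17180, +1.36929); u = 459.5·(-0.09171)/1.36929 + 311.5 = 280.7249, v = 813.6·(+0.17180)/1.36929 + 232.6 = 334.6807
M2: Pc = R·M2+t = (-0.16699, +0.01930, +1.27806); u = 459.5·(-0.16699)/1.27806 + 311.5 = 251.4630, v = 813.6·(+0.01930)/1.27806 + 232.6 = 244.8851
M3: Pc = R·M3+t = (-0.33489, +0.11280, +1.26031); u = 459.5·(-0.33489)/1.26031 + 311.5 = 189.4006, v = 813.6·(+0.11280)/1.26031 + 232.6 = 305.4173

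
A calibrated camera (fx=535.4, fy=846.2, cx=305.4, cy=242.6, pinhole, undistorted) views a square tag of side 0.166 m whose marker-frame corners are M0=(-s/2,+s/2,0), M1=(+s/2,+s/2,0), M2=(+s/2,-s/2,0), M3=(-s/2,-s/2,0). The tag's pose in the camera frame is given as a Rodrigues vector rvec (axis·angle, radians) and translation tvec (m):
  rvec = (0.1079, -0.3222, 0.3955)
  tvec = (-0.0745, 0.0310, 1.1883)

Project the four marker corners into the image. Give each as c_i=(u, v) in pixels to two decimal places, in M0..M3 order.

c0=(222.77, 298.73) c1=(290.10, 337.80) c2=(318.96, 231.97) c3=(252.60, 187.68)

Intrinsics K: fx=535.4, fy=846.2, cx=305.4, cy=242.6
Marker side s = 0.166 m; corners in marker frame (Z=0):
  M0 = (-0.0830, +0.0830, 0)
  M1 = (+0.0830, +0.0830, 0)
  M2 = (+0.0830, -0.0830, 0)
  M3 = (-0.0830, -0.0830, 0)
rvec = (0.1079, -0.3222, 0.3955), |rvec| = θ = 0.52142 rad = 29.875°
Rodrigues: sinθ=0.49811, 1−cosθ=0.13289; R = I + sinθ·[k]× + (1−cosθ)·[k]×²:
    [+0.87280 -0.39481 -0.28694]
    [+0.36083 +0.91786 -0.16536]
    [+0.32866 +0.04079 +0.94357]
t = (-0.0745, 0.0310, 1.1883) m
M0: Pc = R·M0+t = (-0.17971, +0.07723, +1.16441); u = 535.4·(-0.17971)/1.16441 + 305.4 = 222.7674, v = 846.2·(+0.07723)/1.16441 + 242.6 = 298.7271
M1: Pc = R·M1+t = (-0.03483, +0.13713, +1.21896); u = 535.4·(-0.03483)/1.21896 + 305.4 = 290.1032, v = 846.2·(+0.13713)/1.21896 + 242.6 = 337.7956
M2: Pc = R·M2+t = (+0.03071, -0.01523, +1.21219); u = 535.4·(+0.03071)/1.21219 + 305.4 = 318.9650, v = 846.2·(-0.01523)/1.21219 + 242.6 = 231.9661
M3: Pc = R·M3+t = (-0.11417, -0.07513, +1.15764); u = 535.4·(-0.11417)/1.15764 + 305.4 = 252.5955, v = 846.2·(-0.07513)/1.15764 + 242.6 = 187.6815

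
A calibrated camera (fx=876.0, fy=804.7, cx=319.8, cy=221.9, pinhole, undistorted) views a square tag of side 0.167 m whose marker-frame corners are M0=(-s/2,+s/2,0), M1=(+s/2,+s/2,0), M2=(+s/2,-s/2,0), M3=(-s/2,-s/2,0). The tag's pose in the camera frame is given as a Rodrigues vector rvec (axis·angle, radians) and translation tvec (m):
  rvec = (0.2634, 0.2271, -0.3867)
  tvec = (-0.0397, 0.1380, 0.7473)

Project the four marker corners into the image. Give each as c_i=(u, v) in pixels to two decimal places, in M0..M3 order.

Intrinsics K: fx=876.0, fy=804.7, cx=319.8, cy=221.9
Marker side s = 0.167 m; corners in marker frame (Z=0):
  M0 = (-0.0835, +0.0835, 0)
  M1 = (+0.0835, +0.0835, 0)
  M2 = (+0.0835, -0.0835, 0)
  M3 = (-0.0835, -0.0835, 0)
rvec = (0.2634, 0.2271, -0.3867), |rvec| = θ = 0.52009 rad = 29.799°
Rodrigues: sinθ=0.49696, 1−cosθ=0.13222; R = I + sinθ·[k]× + (1−cosθ)·[k]×²:
    [+0.90169 +0.39874 +0.16721]
    [-0.34026 +0.89299 -0.29461]
    [-0.26679 +0.20876 +0.94087]
t = (-0.0397, 0.1380, 0.7473) m
M0: Pc = R·M0+t = (-0.08170, +0.24098, +0.78701); u = 876.0·(-0.08170)/0.78701 + 319.8 = 228.8659, v = 804.7·(+0.24098)/0.78701 + 221.9 = 468.2933
M1: Pc = R·M1+t = (+0.06889, +0.18415, +0.74245); u = 876.0·(+0.06889)/0.74245 + 319.8 = 401.0767, v = 804.7·(+0.18415)/0.74245 + 221.9 = 421.4917
M2: Pc = R·M2+t = (+0.00230, +0.03502, +0.70759); u = 876.0·(+0.00230)/0.70759 + 319.8 = 322.6427, v = 804.7·(+0.03502)/0.70759 + 221.9 = 261.7305
M3: Pc = R·M3+t = (-0.14829, +0.09185, +0.75215); u = 876.0·(-0.14829)/0.75215 + 319.8 = 147.0959, v = 804.7·(+0.09185)/0.75215 + 221.9 = 320.1649

c0=(228.87, 468.29) c1=(401.08, 421.49) c2=(322.64, 261.73) c3=(147.10, 320.16)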